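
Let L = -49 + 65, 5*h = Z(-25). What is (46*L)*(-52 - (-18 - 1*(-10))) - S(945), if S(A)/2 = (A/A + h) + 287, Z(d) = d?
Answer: -32950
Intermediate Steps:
h = -5 (h = (⅕)*(-25) = -5)
L = 16
S(A) = 566 (S(A) = 2*((A/A - 5) + 287) = 2*((1 - 5) + 287) = 2*(-4 + 287) = 2*283 = 566)
(46*L)*(-52 - (-18 - 1*(-10))) - S(945) = (46*16)*(-52 - (-18 - 1*(-10))) - 1*566 = 736*(-52 - (-18 + 10)) - 566 = 736*(-52 - 1*(-8)) - 566 = 736*(-52 + 8) - 566 = 736*(-44) - 566 = -32384 - 566 = -32950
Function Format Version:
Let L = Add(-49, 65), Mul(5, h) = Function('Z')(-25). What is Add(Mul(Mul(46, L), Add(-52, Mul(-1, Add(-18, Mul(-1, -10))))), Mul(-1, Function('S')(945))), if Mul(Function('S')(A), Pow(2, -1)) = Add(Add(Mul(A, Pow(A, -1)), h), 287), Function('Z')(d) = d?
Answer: -32950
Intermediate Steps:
h = -5 (h = Mul(Rational(1, 5), -25) = -5)
L = 16
Function('S')(A) = 566 (Function('S')(A) = Mul(2, Add(Add(Mul(A, Pow(A, -1)), -5), 287)) = Mul(2, Add(Add(1, -5), 287)) = Mul(2, Add(-4, 287)) = Mul(2, 283) = 566)
Add(Mul(Mul(46, L), Add(-52, Mul(-1, Add(-18, Mul(-1, -10))))), Mul(-1, Function('S')(945))) = Add(Mul(Mul(46, 16), Add(-52, Mul(-1, Add(-18, Mul(-1, -10))))), Mul(-1, 566)) = Add(Mul(736, Add(-52, Mul(-1, Add(-18, 10)))), -566) = Add(Mul(736, Add(-52, Mul(-1, -8))), -566) = Add(Mul(736, Add(-52, 8)), -566) = Add(Mul(736, -44), -566) = Add(-32384, -566) = -32950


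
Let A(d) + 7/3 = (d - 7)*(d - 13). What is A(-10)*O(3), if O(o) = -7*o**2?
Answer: -24486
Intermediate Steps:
A(d) = -7/3 + (-13 + d)*(-7 + d) (A(d) = -7/3 + (d - 7)*(d - 13) = -7/3 + (-7 + d)*(-13 + d) = -7/3 + (-13 + d)*(-7 + d))
A(-10)*O(3) = (266/3 + (-10)**2 - 20*(-10))*(-7*3**2) = (266/3 + 100 + 200)*(-7*9) = (1166/3)*(-63) = -24486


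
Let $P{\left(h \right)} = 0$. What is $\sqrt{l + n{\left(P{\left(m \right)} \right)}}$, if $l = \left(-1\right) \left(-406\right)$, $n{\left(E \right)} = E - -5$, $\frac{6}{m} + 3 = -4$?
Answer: $\sqrt{411} \approx 20.273$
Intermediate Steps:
$m = - \frac{6}{7}$ ($m = \frac{6}{-3 - 4} = \frac{6}{-7} = 6 \left(- \frac{1}{7}\right) = - \frac{6}{7} \approx -0.85714$)
$n{\left(E \right)} = 5 + E$ ($n{\left(E \right)} = E + 5 = 5 + E$)
$l = 406$
$\sqrt{l + n{\left(P{\left(m \right)} \right)}} = \sqrt{406 + \left(5 + 0\right)} = \sqrt{406 + 5} = \sqrt{411}$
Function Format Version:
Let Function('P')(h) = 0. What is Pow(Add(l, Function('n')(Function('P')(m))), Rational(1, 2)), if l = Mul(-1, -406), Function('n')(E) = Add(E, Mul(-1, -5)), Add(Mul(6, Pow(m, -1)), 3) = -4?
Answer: Pow(411, Rational(1, 2)) ≈ 20.273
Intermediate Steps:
m = Rational(-6, 7) (m = Mul(6, Pow(Add(-3, -4), -1)) = Mul(6, Pow(-7, -1)) = Mul(6, Rational(-1, 7)) = Rational(-6, 7) ≈ -0.85714)
Function('n')(E) = Add(5, E) (Function('n')(E) = Add(E, 5) = Add(5, E))
l = 406
Pow(Add(l, Function('n')(Function('P')(m))), Rational(1, 2)) = Pow(Add(406, Add(5, 0)), Rational(1, 2)) = Pow(Add(406, 5), Rational(1, 2)) = Pow(411, Rational(1, 2))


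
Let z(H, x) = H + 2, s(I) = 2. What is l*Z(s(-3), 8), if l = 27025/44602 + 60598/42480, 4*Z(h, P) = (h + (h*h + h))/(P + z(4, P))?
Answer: 962703499/3315712680 ≈ 0.29035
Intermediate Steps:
z(H, x) = 2 + H
Z(h, P) = (h**2 + 2*h)/(4*(6 + P)) (Z(h, P) = ((h + (h*h + h))/(P + (2 + 4)))/4 = ((h + (h**2 + h))/(P + 6))/4 = ((h + (h + h**2))/(6 + P))/4 = ((h**2 + 2*h)/(6 + P))/4 = (h**2 + 2*h)/(4*(6 + P)))
l = 962703499/473673240 (l = 27025*(1/44602) + 60598*(1/42480) = 27025/44602 + 30299/21240 = 962703499/473673240 ≈ 2.0324)
l*Z(s(-3), 8) = 962703499*((1/4)*2*(2 + 2)/(6 + 8))/473673240 = 962703499*((1/4)*2*4/14)/473673240 = 962703499*((1/4)*2*(1/14)*4)/473673240 = (962703499/473673240)*(1/7) = 962703499/3315712680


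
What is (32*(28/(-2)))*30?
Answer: -13440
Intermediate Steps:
(32*(28/(-2)))*30 = (32*(28*(-½)))*30 = (32*(-14))*30 = -448*30 = -13440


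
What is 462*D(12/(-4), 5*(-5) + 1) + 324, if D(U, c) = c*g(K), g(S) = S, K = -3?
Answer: 33588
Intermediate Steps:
D(U, c) = -3*c (D(U, c) = c*(-3) = -3*c)
462*D(12/(-4), 5*(-5) + 1) + 324 = 462*(-3*(5*(-5) + 1)) + 324 = 462*(-3*(-25 + 1)) + 324 = 462*(-3*(-24)) + 324 = 462*72 + 324 = 33264 + 324 = 33588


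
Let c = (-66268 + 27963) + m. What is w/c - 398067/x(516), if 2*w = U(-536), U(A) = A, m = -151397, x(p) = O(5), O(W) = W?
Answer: -37757052347/474255 ≈ -79613.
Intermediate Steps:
x(p) = 5
c = -189702 (c = (-66268 + 27963) - 151397 = -38305 - 151397 = -189702)
w = -268 (w = (1/2)*(-536) = -268)
w/c - 398067/x(516) = -268/(-189702) - 398067/5 = -268*(-1/189702) - 398067*1/5 = 134/94851 - 398067/5 = -37757052347/474255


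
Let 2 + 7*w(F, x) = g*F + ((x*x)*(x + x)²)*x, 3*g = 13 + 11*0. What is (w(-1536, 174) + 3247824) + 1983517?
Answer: 638015391225/7 ≈ 9.1145e+10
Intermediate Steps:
g = 13/3 (g = (13 + 11*0)/3 = (13 + 0)/3 = (⅓)*13 = 13/3 ≈ 4.3333)
w(F, x) = -2/7 + 4*x⁵/7 + 13*F/21 (w(F, x) = -2/7 + (13*F/3 + ((x*x)*(x + x)²)*x)/7 = -2/7 + (13*F/3 + (x²*(2*x)²)*x)/7 = -2/7 + (13*F/3 + (x²*(4*x²))*x)/7 = -2/7 + (13*F/3 + (4*x⁴)*x)/7 = -2/7 + (13*F/3 + 4*x⁵)/7 = -2/7 + (4*x⁵ + 13*F/3)/7 = -2/7 + (4*x⁵/7 + 13*F/21) = -2/7 + 4*x⁵/7 + 13*F/21)
(w(-1536, 174) + 3247824) + 1983517 = ((-2/7 + (4/7)*174⁵ + (13/21)*(-1536)) + 3247824) + 1983517 = ((-2/7 + (4/7)*159494694624 - 6656/7) + 3247824) + 1983517 = ((-2/7 + 637978778496/7 - 6656/7) + 3247824) + 1983517 = (637978771838/7 + 3247824) + 1983517 = 638001506606/7 + 1983517 = 638015391225/7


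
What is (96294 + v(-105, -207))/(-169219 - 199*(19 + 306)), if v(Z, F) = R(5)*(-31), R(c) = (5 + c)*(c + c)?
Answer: -46597/116947 ≈ -0.39845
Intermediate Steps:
R(c) = 2*c*(5 + c) (R(c) = (5 + c)*(2*c) = 2*c*(5 + c))
v(Z, F) = -3100 (v(Z, F) = (2*5*(5 + 5))*(-31) = (2*5*10)*(-31) = 100*(-31) = -3100)
(96294 + v(-105, -207))/(-169219 - 199*(19 + 306)) = (96294 - 3100)/(-169219 - 199*(19 + 306)) = 93194/(-169219 - 199*325) = 93194/(-169219 - 64675) = 93194/(-233894) = 93194*(-1/233894) = -46597/116947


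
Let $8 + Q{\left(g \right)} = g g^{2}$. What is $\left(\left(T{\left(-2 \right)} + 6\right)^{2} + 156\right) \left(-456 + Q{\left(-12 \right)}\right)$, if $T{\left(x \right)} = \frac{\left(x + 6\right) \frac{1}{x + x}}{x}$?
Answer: $-434564$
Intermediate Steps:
$Q{\left(g \right)} = -8 + g^{3}$ ($Q{\left(g \right)} = -8 + g g^{2} = -8 + g^{3}$)
$T{\left(x \right)} = \frac{6 + x}{2 x^{2}}$ ($T{\left(x \right)} = \frac{\left(6 + x\right) \frac{1}{2 x}}{x} = \frac{\frac{1}{2} \frac{1}{x} \left(6 + x\right)}{x} = \frac{6 + x}{2 x^{2}}$)
$\left(\left(T{\left(-2 \right)} + 6\right)^{2} + 156\right) \left(-456 + Q{\left(-12 \right)}\right) = \left(\left(\frac{6 - 2}{2 \cdot 4} + 6\right)^{2} + 156\right) \left(-456 + \left(-8 + \left(-12\right)^{3}\right)\right) = \left(\left(\frac{1}{2} \cdot \frac{1}{4} \cdot 4 + 6\right)^{2} + 156\right) \left(-456 - 1736\right) = \left(\left(\frac{1}{2} + 6\right)^{2} + 156\right) \left(-456 - 1736\right) = \left(\left(\frac{13}{2}\right)^{2} + 156\right) \left(-2192\right) = \left(\frac{169}{4} + 156\right) \left(-2192\right) = \frac{793}{4} \left(-2192\right) = -434564$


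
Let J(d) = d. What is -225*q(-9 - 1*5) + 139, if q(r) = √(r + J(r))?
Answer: 139 - 450*I*√7 ≈ 139.0 - 1190.6*I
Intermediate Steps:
q(r) = √2*√r (q(r) = √(r + r) = √(2*r) = √2*√r)
-225*q(-9 - 1*5) + 139 = -225*√2*√(-9 - 1*5) + 139 = -225*√2*√(-9 - 5) + 139 = -225*√2*√(-14) + 139 = -225*√2*I*√14 + 139 = -450*I*√7 + 139 = 139 - 450*I*√7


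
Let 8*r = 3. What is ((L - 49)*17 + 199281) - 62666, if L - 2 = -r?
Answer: 1086477/8 ≈ 1.3581e+5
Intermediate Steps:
r = 3/8 (r = (⅛)*3 = 3/8 ≈ 0.37500)
L = 13/8 (L = 2 - 1*3/8 = 2 - 3/8 = 13/8 ≈ 1.6250)
((L - 49)*17 + 199281) - 62666 = ((13/8 - 49)*17 + 199281) - 62666 = (-379/8*17 + 199281) - 62666 = (-6443/8 + 199281) - 62666 = 1587805/8 - 62666 = 1086477/8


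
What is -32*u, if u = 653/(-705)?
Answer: 20896/705 ≈ 29.640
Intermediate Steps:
u = -653/705 (u = 653*(-1/705) = -653/705 ≈ -0.92624)
-32*u = -32*(-653/705) = 20896/705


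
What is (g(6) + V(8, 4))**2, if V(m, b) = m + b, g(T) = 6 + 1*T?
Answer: 576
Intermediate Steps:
g(T) = 6 + T
V(m, b) = b + m
(g(6) + V(8, 4))**2 = ((6 + 6) + (4 + 8))**2 = (12 + 12)**2 = 24**2 = 576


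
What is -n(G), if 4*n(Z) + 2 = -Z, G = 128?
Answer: 65/2 ≈ 32.500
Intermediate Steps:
n(Z) = -1/2 - Z/4 (n(Z) = -1/2 + (-Z)/4 = -1/2 - Z/4)
-n(G) = -(-1/2 - 1/4*128) = -(-1/2 - 32) = -1*(-65/2) = 65/2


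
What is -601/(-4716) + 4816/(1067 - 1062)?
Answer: 22715261/23580 ≈ 963.33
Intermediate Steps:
-601/(-4716) + 4816/(1067 - 1062) = -601*(-1/4716) + 4816/5 = 601/4716 + 4816*(⅕) = 601/4716 + 4816/5 = 22715261/23580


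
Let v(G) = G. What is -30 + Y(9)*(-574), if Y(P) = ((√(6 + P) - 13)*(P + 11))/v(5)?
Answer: 29818 - 2296*√15 ≈ 20926.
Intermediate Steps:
Y(P) = (-13 + √(6 + P))*(11 + P)/5 (Y(P) = ((√(6 + P) - 13)*(P + 11))/5 = ((-13 + √(6 + P))*(11 + P))*(⅕) = (-13 + √(6 + P))*(11 + P)/5)
-30 + Y(9)*(-574) = -30 + (-143/5 - 13/5*9 + 11*√(6 + 9)/5 + (⅕)*9*√(6 + 9))*(-574) = -30 + (-143/5 - 117/5 + 11*√15/5 + (⅕)*9*√15)*(-574) = -30 + (-143/5 - 117/5 + 11*√15/5 + 9*√15/5)*(-574) = -30 + (-52 + 4*√15)*(-574) = -30 + (29848 - 2296*√15) = 29818 - 2296*√15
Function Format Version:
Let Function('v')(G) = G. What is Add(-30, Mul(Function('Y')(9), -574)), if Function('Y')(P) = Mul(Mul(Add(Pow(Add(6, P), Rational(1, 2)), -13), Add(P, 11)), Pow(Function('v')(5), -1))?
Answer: Add(29818, Mul(-2296, Pow(15, Rational(1, 2)))) ≈ 20926.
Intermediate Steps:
Function('Y')(P) = Mul(Rational(1, 5), Add(-13, Pow(Add(6, P), Rational(1, 2))), Add(11, P)) (Function('Y')(P) = Mul(Mul(Add(Pow(Add(6, P), Rational(1, 2)), -13), Add(P, 11)), Pow(5, -1)) = Mul(Mul(Add(-13, Pow(Add(6, P), Rational(1, 2))), Add(11, P)), Rational(1, 5)) = Mul(Rational(1, 5), Add(-13, Pow(Add(6, P), Rational(1, 2))), Add(11, P)))
Add(-30, Mul(Function('Y')(9), -574)) = Add(-30, Mul(Add(Rational(-143, 5), Mul(Rational(-13, 5), 9), Mul(Rational(11, 5), Pow(Add(6, 9), Rational(1, 2))), Mul(Rational(1, 5), 9, Pow(Add(6, 9), Rational(1, 2)))), -574)) = Add(-30, Mul(Add(Rational(-143, 5), Rational(-117, 5), Mul(Rational(11, 5), Pow(15, Rational(1, 2))), Mul(Rational(1, 5), 9, Pow(15, Rational(1, 2)))), -574)) = Add(-30, Mul(Add(Rational(-143, 5), Rational(-117, 5), Mul(Rational(11, 5), Pow(15, Rational(1, 2))), Mul(Rational(9, 5), Pow(15, Rational(1, 2)))), -574)) = Add(-30, Mul(Add(-52, Mul(4, Pow(15, Rational(1, 2)))), -574)) = Add(-30, Add(29848, Mul(-2296, Pow(15, Rational(1, 2))))) = Add(29818, Mul(-2296, Pow(15, Rational(1, 2))))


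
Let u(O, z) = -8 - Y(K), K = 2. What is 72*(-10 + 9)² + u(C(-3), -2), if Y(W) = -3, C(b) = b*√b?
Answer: 67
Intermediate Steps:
C(b) = b^(3/2)
u(O, z) = -5 (u(O, z) = -8 - 1*(-3) = -8 + 3 = -5)
72*(-10 + 9)² + u(C(-3), -2) = 72*(-10 + 9)² - 5 = 72*(-1)² - 5 = 72*1 - 5 = 72 - 5 = 67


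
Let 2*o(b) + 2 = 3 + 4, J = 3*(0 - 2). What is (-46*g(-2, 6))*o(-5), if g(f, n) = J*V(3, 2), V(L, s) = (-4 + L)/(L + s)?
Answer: -138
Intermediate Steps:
J = -6 (J = 3*(-2) = -6)
V(L, s) = (-4 + L)/(L + s)
o(b) = 5/2 (o(b) = -1 + (3 + 4)/2 = -1 + (½)*7 = -1 + 7/2 = 5/2)
g(f, n) = 6/5 (g(f, n) = -6*(-4 + 3)/(3 + 2) = -6*(-1)/5 = -6*(-⅕) = 6/5)
(-46*g(-2, 6))*o(-5) = -46*6/5*(5/2) = -276/5*5/2 = -138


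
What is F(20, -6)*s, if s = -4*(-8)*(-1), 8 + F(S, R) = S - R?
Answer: -576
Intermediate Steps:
F(S, R) = -8 + S - R (F(S, R) = -8 + (S - R) = -8 + S - R)
s = -32 (s = 32*(-1) = -32)
F(20, -6)*s = (-8 + 20 - 1*(-6))*(-32) = (-8 + 20 + 6)*(-32) = 18*(-32) = -576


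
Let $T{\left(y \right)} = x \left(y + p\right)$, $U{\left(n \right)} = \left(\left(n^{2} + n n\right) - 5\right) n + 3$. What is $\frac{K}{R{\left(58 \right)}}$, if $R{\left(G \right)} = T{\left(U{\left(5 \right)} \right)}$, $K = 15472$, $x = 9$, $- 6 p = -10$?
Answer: $\frac{15472}{2067} \approx 7.4852$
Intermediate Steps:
$p = \frac{5}{3}$ ($p = \left(- \frac{1}{6}\right) \left(-10\right) = \frac{5}{3} \approx 1.6667$)
$U{\left(n \right)} = 3 + n \left(-5 + 2 n^{2}\right)$ ($U{\left(n \right)} = \left(\left(n^{2} + n^{2}\right) - 5\right) n + 3 = \left(2 n^{2} - 5\right) n + 3 = \left(-5 + 2 n^{2}\right) n + 3 = n \left(-5 + 2 n^{2}\right) + 3 = 3 + n \left(-5 + 2 n^{2}\right)$)
$T{\left(y \right)} = 15 + 9 y$ ($T{\left(y \right)} = 9 \left(y + \frac{5}{3}\right) = 9 \left(\frac{5}{3} + y\right) = 15 + 9 y$)
$R{\left(G \right)} = 2067$ ($R{\left(G \right)} = 15 + 9 \left(3 - 25 + 2 \cdot 5^{3}\right) = 15 + 9 \left(3 - 25 + 2 \cdot 125\right) = 15 + 9 \left(3 - 25 + 250\right) = 15 + 9 \cdot 228 = 15 + 2052 = 2067$)
$\frac{K}{R{\left(58 \right)}} = \frac{15472}{2067}$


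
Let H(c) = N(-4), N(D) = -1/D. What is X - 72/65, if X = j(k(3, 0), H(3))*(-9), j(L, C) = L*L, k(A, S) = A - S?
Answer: -5337/65 ≈ -82.108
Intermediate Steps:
H(c) = 1/4 (H(c) = -1/(-4) = -1*(-1/4) = 1/4)
j(L, C) = L**2
X = -81 (X = (3 - 1*0)**2*(-9) = (3 + 0)**2*(-9) = 3**2*(-9) = 9*(-9) = -81)
X - 72/65 = -81 - 72/65 = -5337/65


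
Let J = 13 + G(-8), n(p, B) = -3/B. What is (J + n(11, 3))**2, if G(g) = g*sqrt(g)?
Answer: -368 - 384*I*sqrt(2) ≈ -368.0 - 543.06*I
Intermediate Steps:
G(g) = g**(3/2)
n(p, B) = -3/B
J = 13 - 16*I*sqrt(2) (J = 13 + (-8)**(3/2) = 13 - 16*I*sqrt(2) ≈ 13.0 - 22.627*I)
(J + n(11, 3))**2 = ((13 - 16*I*sqrt(2)) - 3/3)**2 = ((13 - 16*I*sqrt(2)) - 3*1/3)**2 = ((13 - 16*I*sqrt(2)) - 1)**2 = (12 - 16*I*sqrt(2))**2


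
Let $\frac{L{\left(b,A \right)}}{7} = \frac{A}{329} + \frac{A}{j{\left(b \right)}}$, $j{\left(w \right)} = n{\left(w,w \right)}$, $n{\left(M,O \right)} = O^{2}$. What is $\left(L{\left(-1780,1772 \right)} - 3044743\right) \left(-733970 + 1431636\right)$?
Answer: $- \frac{39540367051890212449}{18614350} \approx -2.1242 \cdot 10^{12}$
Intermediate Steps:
$j{\left(w \right)} = w^{2}$
$L{\left(b,A \right)} = \frac{A}{47} + \frac{7 A}{b^{2}}$ ($L{\left(b,A \right)} = 7 \left(\frac{A}{329} + \frac{A}{b^{2}}\right) = \frac{A}{47} + \frac{7 A}{b^{2}}$)
$\left(L{\left(-1780,1772 \right)} - 3044743\right) \left(-733970 + 1431636\right) = \left(\left(\frac{1}{47} \cdot 1772 + 7 \cdot 1772 \cdot \frac{1}{3168400}\right) - 3044743\right) \left(-733970 + 1431636\right) = \left(\left(\frac{1772}{47} + 7 \cdot 1772 \cdot \frac{1}{3168400}\right) - 3044743\right) 697666 = \left(\left(\frac{1772}{47} + \frac{3101}{792100}\right) - 3044743\right) 697666 = \left(\frac{1403746947}{37228700} - 3044743\right) 697666 = \left(- \frac{113350419977153}{37228700}\right) 697666 = - \frac{39540367051890212449}{18614350}$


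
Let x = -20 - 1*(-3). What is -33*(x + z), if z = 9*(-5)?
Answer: 2046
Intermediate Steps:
x = -17 (x = -20 + 3 = -17)
z = -45
-33*(x + z) = -33*(-17 - 45) = -33*(-62) = 2046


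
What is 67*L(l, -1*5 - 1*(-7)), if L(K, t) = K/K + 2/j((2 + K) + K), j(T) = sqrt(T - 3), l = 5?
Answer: 335/3 ≈ 111.67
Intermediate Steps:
j(T) = sqrt(-3 + T)
L(K, t) = 1 + 2/sqrt(-1 + 2*K) (L(K, t) = K/K + 2/(sqrt(-3 + ((2 + K) + K))) = 1 + 2/(sqrt(-3 + (2 + 2*K))) = 1 + 2/(sqrt(-1 + 2*K)) = 1 + 2/sqrt(-1 + 2*K))
67*L(l, -1*5 - 1*(-7)) = 67*(1 + 2/sqrt(-1 + 2*5)) = 67*(1 + 2/sqrt(-1 + 10)) = 67*(1 + 2/sqrt(9)) = 67*(1 + 2*(1/3)) = 67*(1 + 2/3) = 67*(5/3) = 335/3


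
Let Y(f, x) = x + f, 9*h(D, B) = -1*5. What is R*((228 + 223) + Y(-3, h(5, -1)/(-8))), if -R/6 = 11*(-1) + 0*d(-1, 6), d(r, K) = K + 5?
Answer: 354871/12 ≈ 29573.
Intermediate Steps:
h(D, B) = -5/9 (h(D, B) = (-1*5)/9 = (⅑)*(-5) = -5/9)
d(r, K) = 5 + K
Y(f, x) = f + x
R = 66 (R = -6*(11*(-1) + 0*(5 + 6)) = -6*(-11 + 0*11) = -6*(-11 + 0) = -6*(-11) = 66)
R*((228 + 223) + Y(-3, h(5, -1)/(-8))) = 66*((228 + 223) + (-3 - 5/9/(-8))) = 66*(451 + (-3 - 5/9*(-⅛))) = 66*(451 + (-3 + 5/72)) = 66*(451 - 211/72) = 66*(32261/72) = 354871/12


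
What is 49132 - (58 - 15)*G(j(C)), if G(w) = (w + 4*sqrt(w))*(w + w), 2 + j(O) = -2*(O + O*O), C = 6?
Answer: -586924 + 29584*I*sqrt(86) ≈ -5.8692e+5 + 2.7435e+5*I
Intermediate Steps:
j(O) = -2 - 2*O - 2*O**2 (j(O) = -2 - 2*(O + O*O) = -2 - 2*(O + O**2) = -2 + (-2*O - 2*O**2) = -2 - 2*O - 2*O**2)
G(w) = 2*w*(w + 4*sqrt(w)) (G(w) = (w + 4*sqrt(w))*(2*w) = 2*w*(w + 4*sqrt(w)))
49132 - (58 - 15)*G(j(C)) = 49132 - (58 - 15)*(2*(-2 - 2*6 - 2*6**2)**2 + 8*(-2 - 2*6 - 2*6**2)**(3/2)) = 49132 - 43*(2*(-2 - 12 - 2*36)**2 + 8*(-2 - 12 - 2*36)**(3/2)) = 49132 - 43*(2*(-2 - 12 - 72)**2 + 8*(-2 - 12 - 72)**(3/2)) = 49132 - 43*(2*(-86)**2 + 8*(-86)**(3/2)) = 49132 - 43*(2*7396 + 8*(-86*I*sqrt(86))) = 49132 - 43*(14792 - 688*I*sqrt(86)) = 49132 - (636056 - 29584*I*sqrt(86)) = 49132 + (-636056 + 29584*I*sqrt(86)) = -586924 + 29584*I*sqrt(86)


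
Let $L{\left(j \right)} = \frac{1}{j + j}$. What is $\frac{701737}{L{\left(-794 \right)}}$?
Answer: $-1114358356$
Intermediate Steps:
$L{\left(j \right)} = \frac{1}{2 j}$
$\frac{701737}{L{\left(-794 \right)}} = \frac{701737}{\frac{1}{2} \frac{1}{-794}} = \frac{701737}{\frac{1}{2} \left(- \frac{1}{794}\right)} = \frac{701737}{- \frac{1}{1588}} = 701737 \left(-1588\right) = -1114358356$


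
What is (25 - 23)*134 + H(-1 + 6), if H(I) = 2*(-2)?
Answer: 264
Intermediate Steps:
H(I) = -4
(25 - 23)*134 + H(-1 + 6) = (25 - 23)*134 - 4 = 2*134 - 4 = 268 - 4 = 264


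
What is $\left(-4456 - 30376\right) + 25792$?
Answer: $-9040$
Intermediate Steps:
$\left(-4456 - 30376\right) + 25792 = -34832 + 25792 = -9040$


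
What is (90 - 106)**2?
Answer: 256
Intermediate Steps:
(90 - 106)**2 = (-16)**2 = 256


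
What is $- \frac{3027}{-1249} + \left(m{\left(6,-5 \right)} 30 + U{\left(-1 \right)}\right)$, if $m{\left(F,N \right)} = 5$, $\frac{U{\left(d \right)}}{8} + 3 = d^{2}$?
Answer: $\frac{170393}{1249} \approx 136.42$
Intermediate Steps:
$U{\left(d \right)} = -24 + 8 d^{2}$
$- \frac{3027}{-1249} + \left(m{\left(6,-5 \right)} 30 + U{\left(-1 \right)}\right) = - \frac{3027}{-1249} + \left(5 \cdot 30 - \left(24 - 8 \left(-1\right)^{2}\right)\right) = \left(-3027\right) \left(- \frac{1}{1249}\right) + \left(150 + \left(-24 + 8 \cdot 1\right)\right) = \frac{3027}{1249} + \left(150 + \left(-24 + 8\right)\right) = \frac{3027}{1249} + \left(150 - 16\right) = \frac{3027}{1249} + 134 = \frac{170393}{1249}$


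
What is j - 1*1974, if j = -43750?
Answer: -45724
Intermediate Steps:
j - 1*1974 = -43750 - 1*1974 = -43750 - 1974 = -45724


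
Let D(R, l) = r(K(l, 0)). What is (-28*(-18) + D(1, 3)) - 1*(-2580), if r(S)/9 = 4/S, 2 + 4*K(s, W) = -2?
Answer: 3048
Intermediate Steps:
K(s, W) = -1 (K(s, W) = -½ + (¼)*(-2) = -½ - ½ = -1)
r(S) = 36/S (r(S) = 9*(4/S) = 36/S)
D(R, l) = -36 (D(R, l) = 36/(-1) = 36*(-1) = -36)
(-28*(-18) + D(1, 3)) - 1*(-2580) = (-28*(-18) - 36) - 1*(-2580) = (504 - 36) + 2580 = 468 + 2580 = 3048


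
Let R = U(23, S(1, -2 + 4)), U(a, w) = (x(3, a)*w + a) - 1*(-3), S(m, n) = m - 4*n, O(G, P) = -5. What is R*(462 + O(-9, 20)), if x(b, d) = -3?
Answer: 21479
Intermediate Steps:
U(a, w) = 3 + a - 3*w (U(a, w) = (-3*w + a) - 1*(-3) = (a - 3*w) + 3 = 3 + a - 3*w)
R = 47 (R = 3 + 23 - 3*(1 - 4*(-2 + 4)) = 3 + 23 - 3*(1 - 4*2) = 3 + 23 - 3*(1 - 8) = 3 + 23 - 3*(-7) = 3 + 23 + 21 = 47)
R*(462 + O(-9, 20)) = 47*(462 - 5) = 47*457 = 21479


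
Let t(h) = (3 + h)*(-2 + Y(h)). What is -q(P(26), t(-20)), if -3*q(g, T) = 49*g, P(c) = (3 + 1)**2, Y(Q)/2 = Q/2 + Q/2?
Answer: 784/3 ≈ 261.33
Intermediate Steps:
Y(Q) = 2*Q (Y(Q) = 2*(Q/2 + Q/2) = 2*Q)
P(c) = 16 (P(c) = 4**2 = 16)
t(h) = (-2 + 2*h)*(3 + h) (t(h) = (3 + h)*(-2 + 2*h) = (-2 + 2*h)*(3 + h))
q(g, T) = -49*g/3
-q(P(26), t(-20)) = -(-49)*16/3 = -1*(-784/3) = 784/3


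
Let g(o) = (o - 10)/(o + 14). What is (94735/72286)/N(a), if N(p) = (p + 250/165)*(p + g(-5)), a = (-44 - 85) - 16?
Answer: 170523/2738193680 ≈ 6.2276e-5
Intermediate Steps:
a = -145 (a = -129 - 16 = -145)
g(o) = (-10 + o)/(14 + o)
N(p) = (-5/3 + p)*(50/33 + p) (N(p) = (p + 250/165)*(p + (-10 - 5)/(14 - 5)) = (p + 250*(1/165))*(p - 15/9) = (p + 50/33)*(p + (1/9)*(-15)) = (50/33 + p)*(p - 5/3) = (50/33 + p)*(-5/3 + p) = (-5/3 + p)*(50/33 + p))
(94735/72286)/N(a) = (94735/72286)/(-250/99 + (-145)**2 - 5/33*(-145)) = (94735*(1/72286))/(-250/99 + 21025 + 725/33) = 94735/(72286*(189400/9)) = (94735/72286)*(9/189400) = 170523/2738193680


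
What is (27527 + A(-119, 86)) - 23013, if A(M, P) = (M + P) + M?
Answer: 4362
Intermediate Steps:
A(M, P) = P + 2*M
(27527 + A(-119, 86)) - 23013 = (27527 + (86 + 2*(-119))) - 23013 = (27527 + (86 - 238)) - 23013 = (27527 - 152) - 23013 = 27375 - 23013 = 4362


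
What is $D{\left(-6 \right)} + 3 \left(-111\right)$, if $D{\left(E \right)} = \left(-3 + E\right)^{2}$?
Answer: $-252$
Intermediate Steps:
$D{\left(-6 \right)} + 3 \left(-111\right) = \left(-3 - 6\right)^{2} + 3 \left(-111\right) = \left(-9\right)^{2} - 333 = 81 - 333 = -252$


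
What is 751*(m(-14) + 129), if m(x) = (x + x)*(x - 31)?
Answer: 1043139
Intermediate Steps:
m(x) = 2*x*(-31 + x) (m(x) = (2*x)*(-31 + x) = 2*x*(-31 + x))
751*(m(-14) + 129) = 751*(2*(-14)*(-31 - 14) + 129) = 751*(2*(-14)*(-45) + 129) = 751*(1260 + 129) = 751*1389 = 1043139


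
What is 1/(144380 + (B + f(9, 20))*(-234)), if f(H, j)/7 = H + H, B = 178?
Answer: 1/73244 ≈ 1.3653e-5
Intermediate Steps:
f(H, j) = 14*H (f(H, j) = 7*(H + H) = 7*(2*H) = 14*H)
1/(144380 + (B + f(9, 20))*(-234)) = 1/(144380 + (178 + 14*9)*(-234)) = 1/(144380 + (178 + 126)*(-234)) = 1/(144380 + 304*(-234)) = 1/(144380 - 71136) = 1/73244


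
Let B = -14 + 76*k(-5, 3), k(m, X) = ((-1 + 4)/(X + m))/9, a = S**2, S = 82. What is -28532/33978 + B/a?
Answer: -3442058/4079787 ≈ -0.84369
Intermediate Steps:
a = 6724 (a = 82**2 = 6724)
k(m, X) = 1/(3*(X + m)) (k(m, X) = (3/(X + m))*(1/9) = 1/(3*(X + m)))
B = -80/3 (B = -14 + 76*(1/(3*(3 - 5))) = -14 + 76*((1/3)/(-2)) = -14 + 76*((1/3)*(-1/2)) = -14 + 76*(-1/6) = -14 - 38/3 = -80/3 ≈ -26.667)
-28532/33978 + B/a = -28532/33978 - 80/3/6724 = -28532*1/33978 - 80/3*1/6724 = -2038/2427 - 20/5043 = -3442058/4079787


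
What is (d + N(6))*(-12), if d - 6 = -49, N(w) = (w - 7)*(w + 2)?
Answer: 612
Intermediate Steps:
N(w) = (-7 + w)*(2 + w)
d = -43 (d = 6 - 49 = -43)
(d + N(6))*(-12) = (-43 + (-14 + 6**2 - 5*6))*(-12) = (-43 + (-14 + 36 - 30))*(-12) = (-43 - 8)*(-12) = -51*(-12) = 612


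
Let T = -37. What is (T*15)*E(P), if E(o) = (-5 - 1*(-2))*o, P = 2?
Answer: 3330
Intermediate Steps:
E(o) = -3*o (E(o) = (-5 + 2)*o = -3*o)
(T*15)*E(P) = (-37*15)*(-3*2) = -555*(-6) = 3330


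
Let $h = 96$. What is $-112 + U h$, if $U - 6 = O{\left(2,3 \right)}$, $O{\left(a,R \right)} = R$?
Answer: $752$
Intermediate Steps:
$U = 9$ ($U = 6 + 3 = 9$)
$-112 + U h = -112 + 9 \cdot 96 = -112 + 864 = 752$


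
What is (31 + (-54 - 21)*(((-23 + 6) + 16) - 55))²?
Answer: 17901361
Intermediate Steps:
(31 + (-54 - 21)*(((-23 + 6) + 16) - 55))² = (31 - 75*((-17 + 16) - 55))² = (31 - 75*(-1 - 55))² = (31 - 75*(-56))² = (31 + 4200)² = 4231² = 17901361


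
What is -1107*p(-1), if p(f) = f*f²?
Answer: 1107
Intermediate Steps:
p(f) = f³
-1107*p(-1) = -1107*(-1)³ = -1107*(-1) = 1107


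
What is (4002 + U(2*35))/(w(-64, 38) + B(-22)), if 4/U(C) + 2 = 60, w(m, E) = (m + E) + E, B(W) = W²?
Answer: 29015/3596 ≈ 8.0687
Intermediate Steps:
w(m, E) = m + 2*E (w(m, E) = (E + m) + E = m + 2*E)
U(C) = 2/29 (U(C) = 4/(-2 + 60) = 4/58 = 4*(1/58) = 2/29)
(4002 + U(2*35))/(w(-64, 38) + B(-22)) = (4002 + 2/29)/((-64 + 2*38) + (-22)²) = 116060/(29*((-64 + 76) + 484)) = 116060/(29*(12 + 484)) = (116060/29)/496 = (116060/29)*(1/496) = 29015/3596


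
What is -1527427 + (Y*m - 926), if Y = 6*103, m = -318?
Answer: -1724877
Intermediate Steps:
Y = 618
-1527427 + (Y*m - 926) = -1527427 + (618*(-318) - 926) = -1527427 + (-196524 - 926) = -1527427 - 197450 = -1724877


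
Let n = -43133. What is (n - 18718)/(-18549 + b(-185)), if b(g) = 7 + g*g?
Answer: -61851/15683 ≈ -3.9438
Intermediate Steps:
b(g) = 7 + g**2
(n - 18718)/(-18549 + b(-185)) = (-43133 - 18718)/(-18549 + (7 + (-185)**2)) = -61851/(-18549 + (7 + 34225)) = -61851/(-18549 + 34232) = -61851/15683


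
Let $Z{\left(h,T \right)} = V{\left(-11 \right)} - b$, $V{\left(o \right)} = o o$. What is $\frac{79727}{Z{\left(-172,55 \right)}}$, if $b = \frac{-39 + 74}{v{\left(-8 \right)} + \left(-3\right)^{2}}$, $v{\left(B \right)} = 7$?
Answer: $\frac{1275632}{1901} \approx 671.03$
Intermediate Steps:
$V{\left(o \right)} = o^{2}$
$b = \frac{35}{16}$ ($b = \frac{-39 + 74}{7 + \left(-3\right)^{2}} = \frac{35}{7 + 9} = \frac{35}{16} \approx 2.1875$)
$Z{\left(h,T \right)} = \frac{1901}{16}$ ($Z{\left(h,T \right)} = \left(-11\right)^{2} - \frac{35}{16} = 121 - \frac{35}{16} = \frac{1901}{16}$)
$\frac{79727}{Z{\left(-172,55 \right)}} = \frac{79727}{\frac{1901}{16}} = 79727 \cdot \frac{16}{1901} = \frac{1275632}{1901}$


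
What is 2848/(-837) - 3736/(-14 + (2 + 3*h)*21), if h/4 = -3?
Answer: 131711/76167 ≈ 1.7292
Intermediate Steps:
h = -12 (h = 4*(-3) = -12)
2848/(-837) - 3736/(-14 + (2 + 3*h)*21) = 2848/(-837) - 3736/(-14 + (2 + 3*(-12))*21) = 2848*(-1/837) - 3736/(-14 + (2 - 36)*21) = -2848/837 - 3736/(-14 - 34*21) = -2848/837 - 3736/(-14 - 714) = -2848/837 - 3736/(-728) = -2848/837 - 3736*(-1/728) = -2848/837 + 467/91 = 131711/76167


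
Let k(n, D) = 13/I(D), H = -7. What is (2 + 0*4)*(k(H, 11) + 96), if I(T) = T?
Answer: 2138/11 ≈ 194.36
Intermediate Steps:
k(n, D) = 13/D
(2 + 0*4)*(k(H, 11) + 96) = (2 + 0*4)*(13/11 + 96) = (2 + 0)*(13*(1/11) + 96) = 2*(13/11 + 96) = 2*(1069/11) = 2138/11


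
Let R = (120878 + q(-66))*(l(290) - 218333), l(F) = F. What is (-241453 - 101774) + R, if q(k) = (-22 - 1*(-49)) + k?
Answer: -26348441304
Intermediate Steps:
q(k) = 27 + k (q(k) = (-22 + 49) + k = 27 + k)
R = -26348098077 (R = (120878 + (27 - 66))*(290 - 218333) = (120878 - 39)*(-218043) = 120839*(-218043) = -26348098077)
(-241453 - 101774) + R = (-241453 - 101774) - 26348098077 = -343227 - 26348098077 = -26348441304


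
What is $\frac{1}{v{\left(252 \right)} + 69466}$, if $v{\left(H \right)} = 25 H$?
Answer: $\frac{1}{75766} \approx 1.3199 \cdot 10^{-5}$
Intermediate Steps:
$\frac{1}{v{\left(252 \right)} + 69466} = \frac{1}{25 \cdot 252 + 69466} = \frac{1}{6300 + 69466} = \frac{1}{75766}$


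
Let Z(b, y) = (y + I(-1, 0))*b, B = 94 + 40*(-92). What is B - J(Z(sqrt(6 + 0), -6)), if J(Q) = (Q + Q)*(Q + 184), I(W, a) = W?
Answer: -4174 + 2576*sqrt(6) ≈ 2135.9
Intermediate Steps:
B = -3586 (B = 94 - 3680 = -3586)
Z(b, y) = b*(-1 + y) (Z(b, y) = (y - 1)*b = (-1 + y)*b = b*(-1 + y))
J(Q) = 2*Q*(184 + Q) (J(Q) = (2*Q)*(184 + Q) = 2*Q*(184 + Q))
B - J(Z(sqrt(6 + 0), -6)) = -3586 - 2*sqrt(6 + 0)*(-1 - 6)*(184 + sqrt(6 + 0)*(-1 - 6)) = -3586 - 2*sqrt(6)*(-7)*(184 + sqrt(6)*(-7)) = -3586 - 2*(-7*sqrt(6))*(184 - 7*sqrt(6)) = -3586 - (-14)*sqrt(6)*(184 - 7*sqrt(6)) = -3586 + 14*sqrt(6)*(184 - 7*sqrt(6))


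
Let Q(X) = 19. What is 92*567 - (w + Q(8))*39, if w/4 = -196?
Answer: 81999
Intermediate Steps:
w = -784 (w = 4*(-196) = -784)
92*567 - (w + Q(8))*39 = 92*567 - (-784 + 19)*39 = 52164 - (-765)*39 = 52164 - 1*(-29835) = 52164 + 29835 = 81999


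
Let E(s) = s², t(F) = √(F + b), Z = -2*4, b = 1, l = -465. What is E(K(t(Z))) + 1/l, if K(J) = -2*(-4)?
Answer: 29759/465 ≈ 63.998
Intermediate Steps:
Z = -8
t(F) = √(1 + F) (t(F) = √(F + 1) = √(1 + F))
K(J) = 8
E(K(t(Z))) + 1/l = 8² + 1/(-465) = 64 - 1/465 = 29759/465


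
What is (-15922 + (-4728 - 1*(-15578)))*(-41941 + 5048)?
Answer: 187121296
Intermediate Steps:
(-15922 + (-4728 - 1*(-15578)))*(-41941 + 5048) = (-15922 + (-4728 + 15578))*(-36893) = (-15922 + 10850)*(-36893) = -5072*(-36893) = 187121296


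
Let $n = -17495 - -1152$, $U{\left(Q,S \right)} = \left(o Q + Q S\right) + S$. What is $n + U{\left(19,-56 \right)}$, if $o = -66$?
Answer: $-18717$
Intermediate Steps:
$U{\left(Q,S \right)} = S - 66 Q + Q S$ ($U{\left(Q,S \right)} = \left(- 66 Q + Q S\right) + S = S - 66 Q + Q S$)
$n = -16343$ ($n = -17495 + 1152 = -16343$)
$n + U{\left(19,-56 \right)} = -16343 - 2374 = -18717$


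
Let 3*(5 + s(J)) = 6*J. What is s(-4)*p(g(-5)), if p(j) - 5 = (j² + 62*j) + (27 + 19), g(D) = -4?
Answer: 2353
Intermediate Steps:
s(J) = -5 + 2*J (s(J) = -5 + (6*J)/3 = -5 + 2*J)
p(j) = 51 + j² + 62*j (p(j) = 5 + ((j² + 62*j) + (27 + 19)) = 5 + ((j² + 62*j) + 46) = 5 + (46 + j² + 62*j) = 51 + j² + 62*j)
s(-4)*p(g(-5)) = (-5 + 2*(-4))*(51 + (-4)² + 62*(-4)) = (-5 - 8)*(51 + 16 - 248) = -13*(-181) = 2353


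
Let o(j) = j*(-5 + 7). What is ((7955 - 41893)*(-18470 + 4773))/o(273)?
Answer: 232424393/273 ≈ 8.5137e+5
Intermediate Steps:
o(j) = 2*j (o(j) = j*2 = 2*j)
((7955 - 41893)*(-18470 + 4773))/o(273) = ((7955 - 41893)*(-18470 + 4773))/((2*273)) = -33938*(-13697)/546 = 464848786*(1/546) = 232424393/273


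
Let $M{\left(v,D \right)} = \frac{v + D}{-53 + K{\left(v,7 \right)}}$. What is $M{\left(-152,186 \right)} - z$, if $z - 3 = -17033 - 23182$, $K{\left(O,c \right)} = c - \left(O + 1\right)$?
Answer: $\frac{4222294}{105} \approx 40212.0$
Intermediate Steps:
$K{\left(O,c \right)} = -1 + c - O$ ($K{\left(O,c \right)} = c - \left(1 + O\right) = -1 + c - O$)
$M{\left(v,D \right)} = \frac{D + v}{-47 - v}$ ($M{\left(v,D \right)} = \frac{v + D}{-53 - \left(-6 + v\right)} = \frac{D + v}{-53 - \left(-6 + v\right)} = \frac{D + v}{-47 - v}$)
$z = -40212$ ($z = 3 - 40215 = -40212$)
$M{\left(-152,186 \right)} - z = \frac{\left(-1\right) 186 - -152}{47 - 152} - -40212 = \frac{-186 + 152}{-105} + 40212 = \left(- \frac{1}{105}\right) \left(-34\right) + 40212 = \frac{34}{105} + 40212 = \frac{4222294}{105}$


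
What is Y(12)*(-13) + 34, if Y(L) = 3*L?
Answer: -434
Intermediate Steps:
Y(12)*(-13) + 34 = (3*12)*(-13) + 34 = 36*(-13) + 34 = -468 + 34 = -434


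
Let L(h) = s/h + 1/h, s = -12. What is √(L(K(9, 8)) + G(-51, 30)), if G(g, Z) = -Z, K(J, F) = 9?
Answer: I*√281/3 ≈ 5.5877*I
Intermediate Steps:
L(h) = -11/h (L(h) = -12/h + 1/h = -11/h)
√(L(K(9, 8)) + G(-51, 30)) = √(-11/9 - 1*30) = √(-11*⅑ - 30) = √(-11/9 - 30) = √(-281/9) = I*√281/3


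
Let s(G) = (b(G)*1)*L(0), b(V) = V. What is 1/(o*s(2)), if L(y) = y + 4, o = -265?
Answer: -1/2120 ≈ -0.00047170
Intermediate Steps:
L(y) = 4 + y
s(G) = 4*G (s(G) = (G*1)*(4 + 0) = G*4 = 4*G)
1/(o*s(2)) = 1/(-1060*2) = 1/(-265*8) = 1/(-2120) = -1/2120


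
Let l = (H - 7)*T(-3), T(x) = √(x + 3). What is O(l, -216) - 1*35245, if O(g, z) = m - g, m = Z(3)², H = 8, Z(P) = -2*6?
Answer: -35101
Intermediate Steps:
Z(P) = -12
T(x) = √(3 + x)
m = 144 (m = (-12)² = 144)
l = 0 (l = (8 - 7)*√(3 - 3) = 1*√0 = 1*0 = 0)
O(g, z) = 144 - g
O(l, -216) - 1*35245 = (144 - 1*0) - 1*35245 = (144 + 0) - 35245 = 144 - 35245 = -35101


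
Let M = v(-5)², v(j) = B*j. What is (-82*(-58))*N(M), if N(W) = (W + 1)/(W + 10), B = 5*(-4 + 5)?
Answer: 2977256/635 ≈ 4688.6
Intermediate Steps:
B = 5 (B = 5*1 = 5)
v(j) = 5*j
M = 625 (M = (5*(-5))² = (-25)² = 625)
N(W) = (1 + W)/(10 + W)
(-82*(-58))*N(M) = (-82*(-58))*((1 + 625)/(10 + 625)) = 4756*(626/635) = 2977256/635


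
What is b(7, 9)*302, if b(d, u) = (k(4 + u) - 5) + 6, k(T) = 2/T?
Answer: 4530/13 ≈ 348.46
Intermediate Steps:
b(d, u) = 1 + 2/(4 + u) (b(d, u) = (2/(4 + u) - 5) + 6 = (-5 + 2/(4 + u)) + 6 = 1 + 2/(4 + u))
b(7, 9)*302 = ((6 + 9)/(4 + 9))*302 = (15/13)*302 = 4530/13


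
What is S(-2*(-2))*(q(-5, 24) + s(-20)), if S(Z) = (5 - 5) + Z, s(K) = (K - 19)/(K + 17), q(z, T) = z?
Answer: 32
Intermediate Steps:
s(K) = (-19 + K)/(17 + K)
S(Z) = Z (S(Z) = 0 + Z = Z)
S(-2*(-2))*(q(-5, 24) + s(-20)) = (-2*(-2))*(-5 + (-19 - 20)/(17 - 20)) = 4*(-5 - 39/(-3)) = 4*(-5 - ⅓*(-39)) = 4*(-5 + 13) = 4*8 = 32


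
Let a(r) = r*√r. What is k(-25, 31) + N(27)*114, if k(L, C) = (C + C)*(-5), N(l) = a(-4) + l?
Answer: 2768 - 912*I ≈ 2768.0 - 912.0*I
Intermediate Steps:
a(r) = r^(3/2)
N(l) = l - 8*I (N(l) = (-4)^(3/2) + l = -8*I + l = l - 8*I)
k(L, C) = -10*C (k(L, C) = (2*C)*(-5) = -10*C)
k(-25, 31) + N(27)*114 = -10*31 + (27 - 8*I)*114 = -310 + (3078 - 912*I) = 2768 - 912*I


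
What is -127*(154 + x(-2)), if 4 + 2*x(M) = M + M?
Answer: -19050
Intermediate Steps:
x(M) = -2 + M (x(M) = -2 + (M + M)/2 = -2 + (2*M)/2 = -2 + M)
-127*(154 + x(-2)) = -127*(154 + (-2 - 2)) = -127*(154 - 4) = -127*150 = -19050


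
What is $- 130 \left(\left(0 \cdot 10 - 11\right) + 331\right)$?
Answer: $-41600$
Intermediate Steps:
$- 130 \left(\left(0 \cdot 10 - 11\right) + 331\right) = - 130 \left(\left(0 - 11\right) + 331\right) = - 130 \left(-11 + 331\right) = \left(-130\right) 320 = -41600$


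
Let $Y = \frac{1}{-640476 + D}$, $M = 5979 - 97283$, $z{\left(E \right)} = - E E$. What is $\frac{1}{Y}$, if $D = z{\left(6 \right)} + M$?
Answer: $-731816$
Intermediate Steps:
$z{\left(E \right)} = - E^{2}$
$M = -91304$ ($M = 5979 - 97283 = -91304$)
$D = -91340$ ($D = - 6^{2} - 91304 = \left(-1\right) 36 - 91304 = -36 - 91304 = -91340$)
$Y = - \frac{1}{731816}$ ($Y = \frac{1}{-640476 - 91340} = \frac{1}{-731816} = - \frac{1}{731816} \approx -1.3665 \cdot 10^{-6}$)
$\frac{1}{Y} = \frac{1}{- \frac{1}{731816}} = -731816$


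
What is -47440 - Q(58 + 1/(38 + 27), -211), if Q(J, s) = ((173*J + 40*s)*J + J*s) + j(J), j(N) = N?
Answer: -540325543/4225 ≈ -1.2789e+5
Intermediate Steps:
Q(J, s) = J + J*s + J*(40*s + 173*J) (Q(J, s) = ((173*J + 40*s)*J + J*s) + J = ((40*s + 173*J)*J + J*s) + J = (J*(40*s + 173*J) + J*s) + J = (J*s + J*(40*s + 173*J)) + J = J + J*s + J*(40*s + 173*J))
-47440 - Q(58 + 1/(38 + 27), -211) = -47440 - (58 + 1/(38 + 27))*(1 + 41*(-211) + 173*(58 + 1/(38 + 27))) = -47440 - (58 + 1/65)*(1 - 8651 + 173*(58 + 1/65)) = -47440 - 3771*(1 - 8651 + 173*(3771/65))/65 = -47440 - 3771*(1 - 8651 + 652383/65)/65 = -47440 - 3771*90133/(65*65) = -47440 - 1*339891543/4225 = -47440 - 339891543/4225 = -540325543/4225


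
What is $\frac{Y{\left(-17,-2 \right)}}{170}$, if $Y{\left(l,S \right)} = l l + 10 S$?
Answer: $\frac{269}{170} \approx 1.5824$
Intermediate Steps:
$Y{\left(l,S \right)} = l^{2} + 10 S$
$\frac{Y{\left(-17,-2 \right)}}{170} = \frac{\left(-17\right)^{2} + 10 \left(-2\right)}{170} = \left(289 - 20\right) \frac{1}{170} = 269 \cdot \frac{1}{170} = \frac{269}{170}$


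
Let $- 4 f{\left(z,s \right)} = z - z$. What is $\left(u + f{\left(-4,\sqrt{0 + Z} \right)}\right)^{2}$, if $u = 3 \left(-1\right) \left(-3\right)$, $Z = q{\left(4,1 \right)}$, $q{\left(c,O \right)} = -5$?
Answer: $81$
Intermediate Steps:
$Z = -5$
$f{\left(z,s \right)} = 0$ ($f{\left(z,s \right)} = - \frac{z - z}{4} = \left(- \frac{1}{4}\right) 0 = 0$)
$u = 9$ ($u = \left(-3\right) \left(-3\right) = 9$)
$\left(u + f{\left(-4,\sqrt{0 + Z} \right)}\right)^{2} = \left(9 + 0\right)^{2} = 9^{2} = 81$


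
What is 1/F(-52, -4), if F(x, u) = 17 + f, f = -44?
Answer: -1/27 ≈ -0.037037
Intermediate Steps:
F(x, u) = -27 (F(x, u) = 17 - 44 = -27)
1/F(-52, -4) = 1/(-27) = -1/27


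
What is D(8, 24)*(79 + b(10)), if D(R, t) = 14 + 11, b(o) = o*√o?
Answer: 1975 + 250*√10 ≈ 2765.6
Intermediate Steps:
b(o) = o^(3/2)
D(R, t) = 25
D(8, 24)*(79 + b(10)) = 25*(79 + 10^(3/2)) = 25*(79 + 10*√10) = 1975 + 250*√10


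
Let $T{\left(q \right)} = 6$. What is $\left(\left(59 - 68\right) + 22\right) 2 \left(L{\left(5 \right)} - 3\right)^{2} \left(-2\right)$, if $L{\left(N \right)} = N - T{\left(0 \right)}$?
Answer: $-832$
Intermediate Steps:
$L{\left(N \right)} = -6 + N$ ($L{\left(N \right)} = N - 6 = -6 + N$)
$\left(\left(59 - 68\right) + 22\right) 2 \left(L{\left(5 \right)} - 3\right)^{2} \left(-2\right) = \left(\left(59 - 68\right) + 22\right) 2 \left(\left(-6 + 5\right) - 3\right)^{2} \left(-2\right) = \left(\left(59 - 68\right) + 22\right) 2 \left(-1 - 3\right)^{2} \left(-2\right) = \left(-9 + 22\right) 2 \left(-4\right)^{2} \left(-2\right) = 13 \cdot 2 \cdot 16 \left(-2\right) = 13 \cdot 32 \left(-2\right) = 13 \left(-64\right) = -832$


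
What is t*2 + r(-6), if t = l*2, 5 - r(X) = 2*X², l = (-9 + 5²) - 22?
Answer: -91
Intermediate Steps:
l = -6 (l = (-9 + 25) - 22 = 16 - 22 = -6)
r(X) = 5 - 2*X²
t = -12 (t = -6*2 = -12)
t*2 + r(-6) = -12*2 + (5 - 2*(-6)²) = -24 + (5 - 2*36) = -24 + (5 - 72) = -24 - 67 = -91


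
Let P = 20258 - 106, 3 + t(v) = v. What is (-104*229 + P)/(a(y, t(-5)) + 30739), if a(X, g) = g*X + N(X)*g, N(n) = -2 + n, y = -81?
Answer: -3664/32051 ≈ -0.11432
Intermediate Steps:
t(v) = -3 + v
P = 20152
a(X, g) = X*g + g*(-2 + X) (a(X, g) = g*X + (-2 + X)*g = X*g + g*(-2 + X))
(-104*229 + P)/(a(y, t(-5)) + 30739) = (-104*229 + 20152)/(2*(-3 - 5)*(-1 - 81) + 30739) = (-23816 + 20152)/(2*(-8)*(-82) + 30739) = -3664/(1312 + 30739) = -3664/32051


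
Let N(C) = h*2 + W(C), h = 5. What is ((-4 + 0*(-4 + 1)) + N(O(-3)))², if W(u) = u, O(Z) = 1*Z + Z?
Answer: 0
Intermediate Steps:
O(Z) = 2*Z (O(Z) = Z + Z = 2*Z)
N(C) = 10 + C (N(C) = 5*2 + C = 10 + C)
((-4 + 0*(-4 + 1)) + N(O(-3)))² = ((-4 + 0*(-4 + 1)) + (10 + 2*(-3)))² = ((-4 + 0*(-3)) + (10 - 6))² = ((-4 + 0) + 4)² = (-4 + 4)² = 0² = 0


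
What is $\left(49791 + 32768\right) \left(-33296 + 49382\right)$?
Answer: $1328044074$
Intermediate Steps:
$\left(49791 + 32768\right) \left(-33296 + 49382\right) = 82559 \cdot 16086 = 1328044074$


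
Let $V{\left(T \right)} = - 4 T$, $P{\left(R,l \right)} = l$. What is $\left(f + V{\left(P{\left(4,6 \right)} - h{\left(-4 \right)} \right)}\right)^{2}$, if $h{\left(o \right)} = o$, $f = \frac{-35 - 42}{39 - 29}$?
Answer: $\frac{227529}{100} \approx 2275.3$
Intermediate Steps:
$f = - \frac{77}{10} \approx -7.7$
$\left(f + V{\left(P{\left(4,6 \right)} - h{\left(-4 \right)} \right)}\right)^{2} = \left(- \frac{77}{10} - 4 \left(6 - -4\right)\right)^{2} = \left(- \frac{77}{10} - 4 \left(6 + 4\right)\right)^{2} = \left(- \frac{77}{10} - 40\right)^{2} = \left(- \frac{477}{10}\right)^{2} = \frac{227529}{100}$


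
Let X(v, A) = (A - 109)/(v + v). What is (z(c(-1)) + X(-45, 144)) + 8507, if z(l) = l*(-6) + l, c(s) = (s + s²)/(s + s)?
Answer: 153119/18 ≈ 8506.6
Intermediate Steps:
X(v, A) = (-109 + A)/(2*v) (X(v, A) = (-109 + A)/((2*v)) = (-109 + A)*(1/(2*v)) = (-109 + A)/(2*v))
c(s) = (s + s²)/(2*s) (c(s) = (s + s²)/((2*s)) = (s + s²)*(1/(2*s)) = (s + s²)/(2*s))
z(l) = -5*l (z(l) = -6*l + l = -5*l)
(z(c(-1)) + X(-45, 144)) + 8507 = (-5*(½ + (½)*(-1)) + (½)*(-109 + 144)/(-45)) + 8507 = (-5*(½ - ½) + (½)*(-1/45)*35) + 8507 = (-5*0 - 7/18) + 8507 = (0 - 7/18) + 8507 = -7/18 + 8507 = 153119/18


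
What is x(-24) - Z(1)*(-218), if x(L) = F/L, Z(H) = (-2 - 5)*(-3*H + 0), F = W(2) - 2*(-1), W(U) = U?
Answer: 27467/6 ≈ 4577.8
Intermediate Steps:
F = 4 (F = 2 - 2*(-1) = 2 + 2 = 4)
Z(H) = 21*H (Z(H) = -(-21)*H = 21*H)
x(L) = 4/L
x(-24) - Z(1)*(-218) = 4/(-24) - 21*1*(-218) = 4*(-1/24) - 21*(-218) = -⅙ - 1*(-4578) = -⅙ + 4578 = 27467/6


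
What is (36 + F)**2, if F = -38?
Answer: 4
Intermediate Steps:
(36 + F)**2 = (36 - 38)**2 = (-2)**2 = 4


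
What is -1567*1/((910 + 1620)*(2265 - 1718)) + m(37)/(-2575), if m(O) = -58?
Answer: 15246351/712713650 ≈ 0.021392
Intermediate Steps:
-1567*1/((910 + 1620)*(2265 - 1718)) + m(37)/(-2575) = -1567*1/((910 + 1620)*(2265 - 1718)) - 58/(-2575) = -1567/(2530*547) - 58*(-1/2575) = -1567/1383910 + 58/2575 = 15246351/712713650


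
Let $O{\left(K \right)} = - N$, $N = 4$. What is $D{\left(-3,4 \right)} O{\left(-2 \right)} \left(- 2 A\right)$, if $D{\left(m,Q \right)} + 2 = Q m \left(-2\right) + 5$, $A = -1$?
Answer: $-216$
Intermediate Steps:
$O{\left(K \right)} = -4$ ($O{\left(K \right)} = \left(-1\right) 4 = -4$)
$D{\left(m,Q \right)} = 3 - 2 Q m$ ($D{\left(m,Q \right)} = -2 + \left(Q m \left(-2\right) + 5\right) = -2 - \left(-5 + 2 Q m\right) = 3 - 2 Q m$)
$D{\left(-3,4 \right)} O{\left(-2 \right)} \left(- 2 A\right) = \left(3 - 8 \left(-3\right)\right) \left(-4\right) \left(\left(-2\right) \left(-1\right)\right) = \left(3 + 24\right) \left(-4\right) 2 = 27 \left(-4\right) 2 = \left(-108\right) 2 = -216$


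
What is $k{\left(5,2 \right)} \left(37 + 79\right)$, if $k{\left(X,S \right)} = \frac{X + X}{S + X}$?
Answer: $\frac{1160}{7} \approx 165.71$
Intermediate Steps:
$k{\left(X,S \right)} = \frac{2 X}{S + X}$
$k{\left(5,2 \right)} \left(37 + 79\right) = 2 \cdot 5 \frac{1}{2 + 5} \left(37 + 79\right) = 2 \cdot 5 \cdot \frac{1}{7} \cdot 116 = \frac{10}{7} \cdot 116 = \frac{1160}{7}$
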